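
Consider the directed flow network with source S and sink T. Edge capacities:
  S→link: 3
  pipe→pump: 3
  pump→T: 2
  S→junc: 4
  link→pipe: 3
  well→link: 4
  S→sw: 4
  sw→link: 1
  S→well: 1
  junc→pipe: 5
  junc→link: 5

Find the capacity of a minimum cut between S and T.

Max flow = 2 (via 1 augmenting path).
In the residual at optimum, the set reachable from S is {S, junc, link, pipe, pump, sw, well}.
Cut edges: pump→T (cap 2). Sum = 2.

2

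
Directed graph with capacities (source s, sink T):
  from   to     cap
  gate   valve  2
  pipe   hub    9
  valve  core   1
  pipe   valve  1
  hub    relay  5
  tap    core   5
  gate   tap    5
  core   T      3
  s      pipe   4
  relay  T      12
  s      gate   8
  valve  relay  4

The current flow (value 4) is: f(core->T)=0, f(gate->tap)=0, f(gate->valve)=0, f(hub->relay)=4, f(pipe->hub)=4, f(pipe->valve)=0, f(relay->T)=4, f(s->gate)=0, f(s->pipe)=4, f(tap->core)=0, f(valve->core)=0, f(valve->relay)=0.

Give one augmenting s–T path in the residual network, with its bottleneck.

s->gate->valve->relay->T, bottleneck 2

Residual along s->gate->valve->relay->T: s->gate: 8, gate->valve: 2, valve->relay: 4, relay->T: 8.
Bottleneck = min = 2.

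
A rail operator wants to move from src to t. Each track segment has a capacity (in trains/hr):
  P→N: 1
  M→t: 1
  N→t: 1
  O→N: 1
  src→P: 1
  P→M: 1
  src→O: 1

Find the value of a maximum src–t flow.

Augment src→P→M→t: bottleneck 1. Total 1.
Augment src→O→N→t: bottleneck 1. Total 2.
No augmenting path remains in the residual graph.

2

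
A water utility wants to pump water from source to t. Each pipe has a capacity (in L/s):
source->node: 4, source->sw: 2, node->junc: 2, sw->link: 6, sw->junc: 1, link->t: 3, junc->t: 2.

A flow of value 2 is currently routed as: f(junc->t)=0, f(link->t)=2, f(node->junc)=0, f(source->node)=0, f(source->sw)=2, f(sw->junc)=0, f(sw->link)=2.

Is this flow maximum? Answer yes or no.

No

Residual path source->node->junc->t has bottleneck 2 > 0.
Pushing 2 along it raises the flow to 4, so the given flow is not maximum.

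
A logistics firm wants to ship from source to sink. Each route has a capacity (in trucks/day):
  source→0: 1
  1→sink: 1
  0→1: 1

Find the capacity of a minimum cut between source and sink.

1

Max flow = 1 (via 1 augmenting path).
In the residual at optimum, the set reachable from source is {source}.
Cut edges: source→0 (cap 1). Sum = 1.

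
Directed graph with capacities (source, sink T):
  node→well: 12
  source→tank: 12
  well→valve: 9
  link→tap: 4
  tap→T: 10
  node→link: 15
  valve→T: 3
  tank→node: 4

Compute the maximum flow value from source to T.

Augment source→tank→node→link→tap→T: bottleneck 4. Total 4.
No augmenting path remains in the residual graph.

4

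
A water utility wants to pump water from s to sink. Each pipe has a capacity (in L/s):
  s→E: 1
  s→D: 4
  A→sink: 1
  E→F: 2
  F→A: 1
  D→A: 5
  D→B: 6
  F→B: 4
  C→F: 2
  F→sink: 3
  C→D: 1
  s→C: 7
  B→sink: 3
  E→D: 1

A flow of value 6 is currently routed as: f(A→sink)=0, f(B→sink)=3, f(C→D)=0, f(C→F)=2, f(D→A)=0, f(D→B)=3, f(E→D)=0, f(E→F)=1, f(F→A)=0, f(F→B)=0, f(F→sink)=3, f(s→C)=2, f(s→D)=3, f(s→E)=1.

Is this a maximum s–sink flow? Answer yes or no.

No

Residual path s→D→A→sink has bottleneck 1 > 0.
Pushing 1 along it raises the flow to 7, so the given flow is not maximum.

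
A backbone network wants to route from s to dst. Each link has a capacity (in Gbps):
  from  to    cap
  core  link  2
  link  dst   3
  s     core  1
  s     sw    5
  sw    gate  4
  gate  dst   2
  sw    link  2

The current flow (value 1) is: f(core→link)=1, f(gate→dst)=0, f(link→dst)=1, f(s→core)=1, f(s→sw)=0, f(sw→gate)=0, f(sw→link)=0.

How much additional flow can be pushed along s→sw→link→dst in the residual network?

2

Residual capacities along the path: s→sw: 5, sw→link: 2, link→dst: 2.
Minimum is 2.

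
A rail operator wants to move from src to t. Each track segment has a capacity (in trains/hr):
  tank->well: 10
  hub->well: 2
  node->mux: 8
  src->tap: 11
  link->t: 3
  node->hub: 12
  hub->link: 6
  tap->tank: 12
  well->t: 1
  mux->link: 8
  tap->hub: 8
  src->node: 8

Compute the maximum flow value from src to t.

Augment src->node->mux->link->t: bottleneck 3. Total 3.
Augment src->node->hub->well->t: bottleneck 1. Total 4.
No augmenting path remains in the residual graph.

4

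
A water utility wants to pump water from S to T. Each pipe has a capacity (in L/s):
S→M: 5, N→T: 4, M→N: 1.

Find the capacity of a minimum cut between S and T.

1

Max flow = 1 (via 1 augmenting path).
In the residual at optimum, the set reachable from S is {M, S}.
Cut edges: M→N (cap 1). Sum = 1.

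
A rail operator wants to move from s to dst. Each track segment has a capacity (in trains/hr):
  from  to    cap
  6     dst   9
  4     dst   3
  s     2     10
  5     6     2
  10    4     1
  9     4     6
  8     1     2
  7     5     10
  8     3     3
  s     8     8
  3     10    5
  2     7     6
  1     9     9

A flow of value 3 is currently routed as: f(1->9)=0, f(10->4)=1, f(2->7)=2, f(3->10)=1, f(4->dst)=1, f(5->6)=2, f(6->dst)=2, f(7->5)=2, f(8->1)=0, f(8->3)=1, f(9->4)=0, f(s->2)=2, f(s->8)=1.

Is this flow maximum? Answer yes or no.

No

Residual path s->8->1->9->4->dst has bottleneck 2 > 0.
Pushing 2 along it raises the flow to 5, so the given flow is not maximum.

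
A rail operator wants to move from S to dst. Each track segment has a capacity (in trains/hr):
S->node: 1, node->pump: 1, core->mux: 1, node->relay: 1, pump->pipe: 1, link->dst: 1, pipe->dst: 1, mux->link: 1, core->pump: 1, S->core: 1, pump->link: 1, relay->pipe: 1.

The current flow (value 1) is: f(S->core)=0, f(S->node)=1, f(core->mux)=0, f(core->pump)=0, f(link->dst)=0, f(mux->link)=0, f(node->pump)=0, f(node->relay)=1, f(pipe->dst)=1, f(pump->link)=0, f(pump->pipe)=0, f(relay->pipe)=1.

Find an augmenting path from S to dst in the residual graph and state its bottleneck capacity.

S->core->pump->link->dst, bottleneck 1

Residual along S->core->pump->link->dst: S->core: 1, core->pump: 1, pump->link: 1, link->dst: 1.
Bottleneck = min = 1.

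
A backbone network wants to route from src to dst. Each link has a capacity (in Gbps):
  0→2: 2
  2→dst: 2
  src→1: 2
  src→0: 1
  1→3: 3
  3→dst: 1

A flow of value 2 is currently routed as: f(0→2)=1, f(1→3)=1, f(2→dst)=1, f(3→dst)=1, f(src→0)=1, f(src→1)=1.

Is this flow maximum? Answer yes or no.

Residual reachable from src: {1, 3, src}; dst is not reachable.
Saturated cut: src→0, 3→dst with total capacity 2 = current flow value. Flow is maximum.

Yes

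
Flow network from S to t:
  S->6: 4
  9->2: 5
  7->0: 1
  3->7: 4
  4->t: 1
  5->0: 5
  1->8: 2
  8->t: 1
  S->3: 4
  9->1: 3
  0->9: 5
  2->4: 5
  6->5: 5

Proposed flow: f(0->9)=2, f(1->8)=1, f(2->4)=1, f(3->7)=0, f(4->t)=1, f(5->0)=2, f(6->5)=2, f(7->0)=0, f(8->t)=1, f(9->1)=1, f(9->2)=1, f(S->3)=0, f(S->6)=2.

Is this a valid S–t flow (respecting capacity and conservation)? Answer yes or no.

Every edge has 0 ≤ f(e) ≤ cap(e).
At each intermediate node, inflow equals outflow.

Yes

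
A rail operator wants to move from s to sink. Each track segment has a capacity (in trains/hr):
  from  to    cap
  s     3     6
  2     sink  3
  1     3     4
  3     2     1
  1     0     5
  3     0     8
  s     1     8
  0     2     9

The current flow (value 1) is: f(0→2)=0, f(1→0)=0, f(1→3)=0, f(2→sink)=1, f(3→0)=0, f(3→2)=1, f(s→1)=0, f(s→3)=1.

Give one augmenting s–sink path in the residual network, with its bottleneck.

Residual along s→1→0→2→sink: s→1: 8, 1→0: 5, 0→2: 9, 2→sink: 2.
Bottleneck = min = 2.

s→1→0→2→sink, bottleneck 2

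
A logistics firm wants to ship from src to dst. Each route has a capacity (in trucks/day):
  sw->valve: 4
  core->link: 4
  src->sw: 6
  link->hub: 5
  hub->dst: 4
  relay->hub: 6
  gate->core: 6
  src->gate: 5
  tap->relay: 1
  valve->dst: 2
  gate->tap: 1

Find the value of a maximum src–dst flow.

6

Augment src->sw->valve->dst: bottleneck 2. Total 2.
Augment src->gate->tap->relay->hub->dst: bottleneck 1. Total 3.
Augment src->gate->core->link->hub->dst: bottleneck 3. Total 6.
No augmenting path remains in the residual graph.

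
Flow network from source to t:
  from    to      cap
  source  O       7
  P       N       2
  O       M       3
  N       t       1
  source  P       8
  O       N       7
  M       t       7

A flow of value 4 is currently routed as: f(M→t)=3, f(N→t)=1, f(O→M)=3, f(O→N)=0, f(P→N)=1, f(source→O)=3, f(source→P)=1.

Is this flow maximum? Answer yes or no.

Residual reachable from source: {N, O, P, source}; t is not reachable.
Saturated cut: O→M, N→t with total capacity 4 = current flow value. Flow is maximum.

Yes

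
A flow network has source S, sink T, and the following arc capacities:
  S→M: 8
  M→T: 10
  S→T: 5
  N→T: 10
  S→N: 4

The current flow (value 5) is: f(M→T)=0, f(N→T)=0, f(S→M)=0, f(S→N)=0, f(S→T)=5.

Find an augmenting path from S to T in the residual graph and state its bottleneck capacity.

S→N→T, bottleneck 4

Residual along S→N→T: S→N: 4, N→T: 10.
Bottleneck = min = 4.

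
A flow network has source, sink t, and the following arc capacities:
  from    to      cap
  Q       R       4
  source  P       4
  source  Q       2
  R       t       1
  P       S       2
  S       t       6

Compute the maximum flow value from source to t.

3

Augment source→P→S→t: bottleneck 2. Total 2.
Augment source→Q→R→t: bottleneck 1. Total 3.
No augmenting path remains in the residual graph.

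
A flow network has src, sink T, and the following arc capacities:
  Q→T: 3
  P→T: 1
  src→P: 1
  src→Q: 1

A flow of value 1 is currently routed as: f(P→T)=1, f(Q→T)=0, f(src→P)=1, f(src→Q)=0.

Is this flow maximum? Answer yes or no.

Residual path src→Q→T has bottleneck 1 > 0.
Pushing 1 along it raises the flow to 2, so the given flow is not maximum.

No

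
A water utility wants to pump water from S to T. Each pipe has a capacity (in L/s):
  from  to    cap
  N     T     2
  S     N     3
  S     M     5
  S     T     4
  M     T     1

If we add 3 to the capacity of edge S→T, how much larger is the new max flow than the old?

3

Original max flow = 7.
After raising cap(S→T), augmenting paths through that edge carry 3 more units.
New max flow = 10. Increase = 3.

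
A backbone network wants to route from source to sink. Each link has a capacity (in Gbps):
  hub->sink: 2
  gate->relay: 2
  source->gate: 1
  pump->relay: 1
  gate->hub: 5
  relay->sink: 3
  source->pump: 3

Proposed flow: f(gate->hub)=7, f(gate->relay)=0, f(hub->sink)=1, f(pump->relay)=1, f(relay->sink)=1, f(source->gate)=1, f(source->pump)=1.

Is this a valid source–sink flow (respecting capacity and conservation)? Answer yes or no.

Capacity violated on gate->hub: flow 7 > capacity 5.

No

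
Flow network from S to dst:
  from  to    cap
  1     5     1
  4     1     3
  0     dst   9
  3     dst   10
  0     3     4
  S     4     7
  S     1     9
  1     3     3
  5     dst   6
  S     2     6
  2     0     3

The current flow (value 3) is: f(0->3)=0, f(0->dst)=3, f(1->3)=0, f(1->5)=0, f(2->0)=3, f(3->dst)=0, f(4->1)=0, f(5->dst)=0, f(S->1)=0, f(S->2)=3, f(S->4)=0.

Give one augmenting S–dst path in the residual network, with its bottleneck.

Residual along S->1->5->dst: S->1: 9, 1->5: 1, 5->dst: 6.
Bottleneck = min = 1.

S->1->5->dst, bottleneck 1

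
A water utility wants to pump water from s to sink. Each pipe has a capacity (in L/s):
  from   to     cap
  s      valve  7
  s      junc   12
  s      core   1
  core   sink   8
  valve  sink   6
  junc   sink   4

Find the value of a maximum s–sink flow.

Augment s->core->sink: bottleneck 1. Total 1.
Augment s->junc->sink: bottleneck 4. Total 5.
Augment s->valve->sink: bottleneck 6. Total 11.
No augmenting path remains in the residual graph.

11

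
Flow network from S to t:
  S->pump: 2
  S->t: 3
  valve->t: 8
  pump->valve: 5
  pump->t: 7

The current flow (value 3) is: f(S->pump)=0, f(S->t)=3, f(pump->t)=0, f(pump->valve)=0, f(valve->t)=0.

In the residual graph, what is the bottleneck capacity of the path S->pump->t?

2

Residual capacities along the path: S->pump: 2, pump->t: 7.
Minimum is 2.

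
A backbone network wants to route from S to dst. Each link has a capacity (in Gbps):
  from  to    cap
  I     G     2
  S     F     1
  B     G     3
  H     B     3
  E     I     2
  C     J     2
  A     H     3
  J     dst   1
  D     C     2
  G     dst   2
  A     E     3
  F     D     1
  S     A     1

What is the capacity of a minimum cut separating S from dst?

2

Max flow = 2 (via 2 augmenting paths).
In the residual at optimum, the set reachable from S is {S}.
Cut edges: S→A (cap 1), S→F (cap 1). Sum = 2.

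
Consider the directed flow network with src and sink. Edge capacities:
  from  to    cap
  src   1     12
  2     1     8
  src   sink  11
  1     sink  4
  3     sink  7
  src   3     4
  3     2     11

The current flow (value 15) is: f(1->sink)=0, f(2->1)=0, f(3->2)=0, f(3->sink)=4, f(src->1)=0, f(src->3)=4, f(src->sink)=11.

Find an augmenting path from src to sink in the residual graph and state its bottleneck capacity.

Residual along src->1->sink: src->1: 12, 1->sink: 4.
Bottleneck = min = 4.

src->1->sink, bottleneck 4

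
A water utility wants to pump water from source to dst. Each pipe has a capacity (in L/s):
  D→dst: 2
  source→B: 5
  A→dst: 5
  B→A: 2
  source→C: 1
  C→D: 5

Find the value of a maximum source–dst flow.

3

Augment source→C→D→dst: bottleneck 1. Total 1.
Augment source→B→A→dst: bottleneck 2. Total 3.
No augmenting path remains in the residual graph.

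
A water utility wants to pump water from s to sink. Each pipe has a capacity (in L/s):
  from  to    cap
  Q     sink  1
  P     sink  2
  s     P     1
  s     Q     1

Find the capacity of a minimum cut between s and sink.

Max flow = 2 (via 2 augmenting paths).
In the residual at optimum, the set reachable from s is {s}.
Cut edges: s->Q (cap 1), s->P (cap 1). Sum = 2.

2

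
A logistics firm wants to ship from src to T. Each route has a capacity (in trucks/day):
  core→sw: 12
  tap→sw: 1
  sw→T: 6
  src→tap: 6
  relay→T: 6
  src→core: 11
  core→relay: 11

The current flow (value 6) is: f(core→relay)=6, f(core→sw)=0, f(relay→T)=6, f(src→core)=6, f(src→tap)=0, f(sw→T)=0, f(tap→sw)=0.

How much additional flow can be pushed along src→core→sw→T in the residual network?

5

Residual capacities along the path: src→core: 5, core→sw: 12, sw→T: 6.
Minimum is 5.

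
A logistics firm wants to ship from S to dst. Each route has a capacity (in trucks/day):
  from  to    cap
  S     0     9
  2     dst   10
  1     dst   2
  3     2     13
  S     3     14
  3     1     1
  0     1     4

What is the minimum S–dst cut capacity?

12

Max flow = 12 (via 2 augmenting paths).
In the residual at optimum, the set reachable from S is {0, 1, 2, 3, S}.
Cut edges: 1->dst (cap 2), 2->dst (cap 10). Sum = 12.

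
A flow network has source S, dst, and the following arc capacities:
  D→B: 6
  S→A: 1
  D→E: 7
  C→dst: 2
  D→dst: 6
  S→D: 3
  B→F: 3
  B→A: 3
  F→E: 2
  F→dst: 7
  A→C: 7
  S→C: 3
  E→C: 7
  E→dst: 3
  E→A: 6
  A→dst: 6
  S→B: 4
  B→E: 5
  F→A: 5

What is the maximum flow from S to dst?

Augment S→D→dst: bottleneck 3. Total 3.
Augment S→A→dst: bottleneck 1. Total 4.
Augment S→C→dst: bottleneck 2. Total 6.
Augment S→B→F→dst: bottleneck 3. Total 9.
Augment S→B→E→dst: bottleneck 1. Total 10.
No augmenting path remains in the residual graph.

10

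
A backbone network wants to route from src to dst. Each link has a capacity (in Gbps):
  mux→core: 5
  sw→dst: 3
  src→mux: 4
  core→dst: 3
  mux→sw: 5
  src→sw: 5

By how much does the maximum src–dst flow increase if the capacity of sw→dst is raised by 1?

Original max flow = 6.
After raising cap(sw→dst), augmenting paths through that edge carry 1 more unit.
New max flow = 7. Increase = 1.

1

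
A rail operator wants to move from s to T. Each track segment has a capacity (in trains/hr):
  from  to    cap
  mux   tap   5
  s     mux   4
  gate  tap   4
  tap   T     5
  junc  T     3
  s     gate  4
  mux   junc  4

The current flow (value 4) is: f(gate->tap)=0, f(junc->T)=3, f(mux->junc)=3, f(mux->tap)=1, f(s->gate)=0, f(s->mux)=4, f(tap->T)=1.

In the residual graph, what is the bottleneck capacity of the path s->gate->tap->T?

4

Residual capacities along the path: s->gate: 4, gate->tap: 4, tap->T: 4.
Minimum is 4.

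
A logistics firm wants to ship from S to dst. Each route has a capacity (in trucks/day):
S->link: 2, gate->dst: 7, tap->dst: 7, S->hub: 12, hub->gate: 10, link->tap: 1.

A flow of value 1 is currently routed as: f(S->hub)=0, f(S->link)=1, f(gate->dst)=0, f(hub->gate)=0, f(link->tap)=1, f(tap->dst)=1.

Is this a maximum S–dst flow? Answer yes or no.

Residual path S->hub->gate->dst has bottleneck 7 > 0.
Pushing 7 along it raises the flow to 8, so the given flow is not maximum.

No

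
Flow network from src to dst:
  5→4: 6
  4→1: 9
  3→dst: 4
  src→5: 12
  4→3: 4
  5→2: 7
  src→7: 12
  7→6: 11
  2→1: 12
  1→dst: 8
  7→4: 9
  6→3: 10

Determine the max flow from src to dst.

Augment src→7→6→3→dst: bottleneck 4. Total 4.
Augment src→7→4→1→dst: bottleneck 8. Total 12.
No augmenting path remains in the residual graph.

12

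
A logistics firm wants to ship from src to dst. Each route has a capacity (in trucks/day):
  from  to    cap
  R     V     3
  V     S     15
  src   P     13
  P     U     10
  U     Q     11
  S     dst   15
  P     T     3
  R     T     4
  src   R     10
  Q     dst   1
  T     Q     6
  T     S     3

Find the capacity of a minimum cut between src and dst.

Max flow = 7 (via 3 augmenting paths).
In the residual at optimum, the set reachable from src is {P, Q, R, T, U, src}.
Cut edges: R->V (cap 3), T->S (cap 3), Q->dst (cap 1). Sum = 7.

7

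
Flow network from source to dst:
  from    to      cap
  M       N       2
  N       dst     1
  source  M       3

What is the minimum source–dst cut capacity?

Max flow = 1 (via 1 augmenting path).
In the residual at optimum, the set reachable from source is {M, N, source}.
Cut edges: N->dst (cap 1). Sum = 1.

1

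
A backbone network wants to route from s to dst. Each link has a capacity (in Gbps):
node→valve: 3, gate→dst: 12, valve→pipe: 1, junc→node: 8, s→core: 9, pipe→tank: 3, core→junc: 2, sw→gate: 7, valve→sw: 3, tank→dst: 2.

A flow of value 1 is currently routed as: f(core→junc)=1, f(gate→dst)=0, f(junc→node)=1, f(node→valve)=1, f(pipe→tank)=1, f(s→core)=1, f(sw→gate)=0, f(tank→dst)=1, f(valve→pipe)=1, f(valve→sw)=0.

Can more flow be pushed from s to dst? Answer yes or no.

Residual path s→core→junc→node→valve→sw→gate→dst has bottleneck 1 > 0.
Pushing 1 along it raises the flow to 2, so the given flow is not maximum.

Yes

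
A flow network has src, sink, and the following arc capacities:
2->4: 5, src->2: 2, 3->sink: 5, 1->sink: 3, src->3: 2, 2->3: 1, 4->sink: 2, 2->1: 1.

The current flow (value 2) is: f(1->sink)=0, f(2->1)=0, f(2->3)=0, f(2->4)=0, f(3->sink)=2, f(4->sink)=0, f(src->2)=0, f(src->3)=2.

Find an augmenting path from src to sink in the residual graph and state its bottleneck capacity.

Residual along src->2->3->sink: src->2: 2, 2->3: 1, 3->sink: 3.
Bottleneck = min = 1.

src->2->3->sink, bottleneck 1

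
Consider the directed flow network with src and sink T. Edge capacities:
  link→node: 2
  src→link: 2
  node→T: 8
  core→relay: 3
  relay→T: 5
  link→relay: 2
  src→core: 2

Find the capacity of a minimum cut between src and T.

4

Max flow = 4 (via 2 augmenting paths).
In the residual at optimum, the set reachable from src is {src}.
Cut edges: src→link (cap 2), src→core (cap 2). Sum = 4.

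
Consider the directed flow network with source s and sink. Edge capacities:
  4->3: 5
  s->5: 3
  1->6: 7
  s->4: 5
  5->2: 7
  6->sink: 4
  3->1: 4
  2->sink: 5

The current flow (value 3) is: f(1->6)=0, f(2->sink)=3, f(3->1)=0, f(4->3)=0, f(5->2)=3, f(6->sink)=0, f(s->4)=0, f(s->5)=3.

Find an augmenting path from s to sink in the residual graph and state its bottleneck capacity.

Residual along s->4->3->1->6->sink: s->4: 5, 4->3: 5, 3->1: 4, 1->6: 7, 6->sink: 4.
Bottleneck = min = 4.

s->4->3->1->6->sink, bottleneck 4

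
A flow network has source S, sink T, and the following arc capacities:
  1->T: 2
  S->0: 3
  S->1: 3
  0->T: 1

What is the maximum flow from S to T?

Augment S->0->T: bottleneck 1. Total 1.
Augment S->1->T: bottleneck 2. Total 3.
No augmenting path remains in the residual graph.

3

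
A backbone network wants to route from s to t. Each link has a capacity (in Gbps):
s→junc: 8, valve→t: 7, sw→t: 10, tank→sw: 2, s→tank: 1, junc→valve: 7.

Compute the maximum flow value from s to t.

Augment s→junc→valve→t: bottleneck 7. Total 7.
Augment s→tank→sw→t: bottleneck 1. Total 8.
No augmenting path remains in the residual graph.

8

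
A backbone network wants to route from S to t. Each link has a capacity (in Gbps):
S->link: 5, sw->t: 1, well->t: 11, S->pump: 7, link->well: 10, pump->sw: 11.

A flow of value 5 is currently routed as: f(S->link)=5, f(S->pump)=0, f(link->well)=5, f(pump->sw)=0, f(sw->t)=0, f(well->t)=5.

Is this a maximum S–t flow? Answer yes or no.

Residual path S->pump->sw->t has bottleneck 1 > 0.
Pushing 1 along it raises the flow to 6, so the given flow is not maximum.

No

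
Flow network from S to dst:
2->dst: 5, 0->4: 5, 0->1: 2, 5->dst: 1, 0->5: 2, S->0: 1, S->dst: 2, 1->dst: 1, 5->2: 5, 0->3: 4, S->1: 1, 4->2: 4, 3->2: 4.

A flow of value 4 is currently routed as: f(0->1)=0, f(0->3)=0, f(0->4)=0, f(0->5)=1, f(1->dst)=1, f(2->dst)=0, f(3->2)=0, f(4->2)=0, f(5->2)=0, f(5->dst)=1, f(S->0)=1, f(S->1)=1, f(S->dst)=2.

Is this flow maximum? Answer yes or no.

Yes

Residual reachable from S: {S}; dst is not reachable.
Saturated cut: S->0, S->1, S->dst with total capacity 4 = current flow value. Flow is maximum.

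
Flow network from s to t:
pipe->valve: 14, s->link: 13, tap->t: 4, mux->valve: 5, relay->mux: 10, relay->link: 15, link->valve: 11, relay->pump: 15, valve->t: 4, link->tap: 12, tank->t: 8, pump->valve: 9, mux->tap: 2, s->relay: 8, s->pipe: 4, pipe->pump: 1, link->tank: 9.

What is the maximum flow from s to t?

Augment s->pipe->valve->t: bottleneck 4. Total 4.
Augment s->link->tap->t: bottleneck 4. Total 8.
Augment s->link->tank->t: bottleneck 8. Total 16.
No augmenting path remains in the residual graph.

16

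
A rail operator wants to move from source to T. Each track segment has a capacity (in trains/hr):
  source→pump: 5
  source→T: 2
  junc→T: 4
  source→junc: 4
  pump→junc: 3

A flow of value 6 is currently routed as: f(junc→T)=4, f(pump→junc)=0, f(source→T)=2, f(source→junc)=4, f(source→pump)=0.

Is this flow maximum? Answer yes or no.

Yes

Residual reachable from source: {junc, pump, source}; T is not reachable.
Saturated cut: source→T, junc→T with total capacity 6 = current flow value. Flow is maximum.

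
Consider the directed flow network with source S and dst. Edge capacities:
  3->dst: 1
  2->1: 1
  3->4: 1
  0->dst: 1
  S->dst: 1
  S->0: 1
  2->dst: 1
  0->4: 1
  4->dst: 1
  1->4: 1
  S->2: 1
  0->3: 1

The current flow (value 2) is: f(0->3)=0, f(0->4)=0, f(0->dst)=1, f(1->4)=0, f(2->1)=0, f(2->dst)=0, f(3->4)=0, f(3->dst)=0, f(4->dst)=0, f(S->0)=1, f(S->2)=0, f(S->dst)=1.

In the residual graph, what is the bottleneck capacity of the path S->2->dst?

Residual capacities along the path: S->2: 1, 2->dst: 1.
Minimum is 1.

1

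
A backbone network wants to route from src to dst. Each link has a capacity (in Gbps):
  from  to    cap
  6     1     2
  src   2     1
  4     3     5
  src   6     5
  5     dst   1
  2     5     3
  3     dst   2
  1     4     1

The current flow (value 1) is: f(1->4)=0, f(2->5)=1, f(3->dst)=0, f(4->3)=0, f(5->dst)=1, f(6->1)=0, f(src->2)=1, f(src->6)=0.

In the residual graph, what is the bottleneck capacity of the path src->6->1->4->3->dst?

Residual capacities along the path: src->6: 5, 6->1: 2, 1->4: 1, 4->3: 5, 3->dst: 2.
Minimum is 1.

1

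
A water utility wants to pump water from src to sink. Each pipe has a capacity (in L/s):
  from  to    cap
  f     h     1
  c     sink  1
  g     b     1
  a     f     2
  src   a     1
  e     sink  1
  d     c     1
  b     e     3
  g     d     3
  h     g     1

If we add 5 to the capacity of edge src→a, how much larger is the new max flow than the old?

0

Original max flow = 1.
Even with extra capacity on src→a, another cut of capacity 1 remains binding.
New max flow = 1. Increase = 0.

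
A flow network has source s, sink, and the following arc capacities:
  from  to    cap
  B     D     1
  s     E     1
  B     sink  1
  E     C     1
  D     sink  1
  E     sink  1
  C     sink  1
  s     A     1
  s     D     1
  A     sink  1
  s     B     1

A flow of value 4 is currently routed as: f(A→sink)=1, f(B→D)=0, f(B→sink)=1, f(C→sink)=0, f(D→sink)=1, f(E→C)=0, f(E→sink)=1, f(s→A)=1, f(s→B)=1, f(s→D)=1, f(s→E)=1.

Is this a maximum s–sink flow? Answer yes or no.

Yes

Residual reachable from s: {s}; sink is not reachable.
Saturated cut: s→B, s→D, s→E, s→A with total capacity 4 = current flow value. Flow is maximum.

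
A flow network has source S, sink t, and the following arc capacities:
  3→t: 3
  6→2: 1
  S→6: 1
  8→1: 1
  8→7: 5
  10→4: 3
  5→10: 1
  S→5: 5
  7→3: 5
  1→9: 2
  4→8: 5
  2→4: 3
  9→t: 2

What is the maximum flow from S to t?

2

Augment S→6→2→4→8→1→9→t: bottleneck 1. Total 1.
Augment S→5→10→4→8→7→3→t: bottleneck 1. Total 2.
No augmenting path remains in the residual graph.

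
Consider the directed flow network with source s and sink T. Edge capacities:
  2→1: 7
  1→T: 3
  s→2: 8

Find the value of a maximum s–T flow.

Augment s→2→1→T: bottleneck 3. Total 3.
No augmenting path remains in the residual graph.

3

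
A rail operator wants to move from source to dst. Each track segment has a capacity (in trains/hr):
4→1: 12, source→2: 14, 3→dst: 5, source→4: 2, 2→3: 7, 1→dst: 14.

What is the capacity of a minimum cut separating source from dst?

Max flow = 7 (via 2 augmenting paths).
In the residual at optimum, the set reachable from source is {2, 3, source}.
Cut edges: source→4 (cap 2), 3→dst (cap 5). Sum = 7.

7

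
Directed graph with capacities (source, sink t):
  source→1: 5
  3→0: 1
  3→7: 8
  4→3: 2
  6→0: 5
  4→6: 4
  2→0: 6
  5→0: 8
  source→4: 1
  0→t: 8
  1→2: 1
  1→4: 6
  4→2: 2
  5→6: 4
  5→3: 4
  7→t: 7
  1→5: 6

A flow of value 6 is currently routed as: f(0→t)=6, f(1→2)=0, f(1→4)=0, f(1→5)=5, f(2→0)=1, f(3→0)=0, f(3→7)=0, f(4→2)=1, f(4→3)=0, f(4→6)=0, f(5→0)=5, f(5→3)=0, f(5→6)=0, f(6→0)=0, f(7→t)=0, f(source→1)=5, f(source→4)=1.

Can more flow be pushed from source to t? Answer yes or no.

Residual reachable from source: {source}; t is not reachable.
Saturated cut: source→1, source→4 with total capacity 6 = current flow value. Flow is maximum.

No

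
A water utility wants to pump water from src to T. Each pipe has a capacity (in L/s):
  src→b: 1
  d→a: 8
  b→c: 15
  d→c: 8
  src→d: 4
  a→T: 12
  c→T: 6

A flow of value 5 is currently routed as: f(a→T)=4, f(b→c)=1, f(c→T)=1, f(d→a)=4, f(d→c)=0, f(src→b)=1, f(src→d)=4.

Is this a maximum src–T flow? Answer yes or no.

Yes

Residual reachable from src: {src}; T is not reachable.
Saturated cut: src→d, src→b with total capacity 5 = current flow value. Flow is maximum.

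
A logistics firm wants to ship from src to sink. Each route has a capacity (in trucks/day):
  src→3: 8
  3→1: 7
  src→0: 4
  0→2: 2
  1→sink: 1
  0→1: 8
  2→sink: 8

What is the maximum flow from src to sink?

Augment src→3→1→sink: bottleneck 1. Total 1.
Augment src→0→2→sink: bottleneck 2. Total 3.
No augmenting path remains in the residual graph.

3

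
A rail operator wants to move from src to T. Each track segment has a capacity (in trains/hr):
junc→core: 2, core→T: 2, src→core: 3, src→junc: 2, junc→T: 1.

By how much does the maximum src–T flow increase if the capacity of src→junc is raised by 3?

0

Original max flow = 3.
Edge src→junc does not cross the min cut (source side {core, junc, src}), so extra capacity there cannot help.
New max flow = 3. Increase = 0.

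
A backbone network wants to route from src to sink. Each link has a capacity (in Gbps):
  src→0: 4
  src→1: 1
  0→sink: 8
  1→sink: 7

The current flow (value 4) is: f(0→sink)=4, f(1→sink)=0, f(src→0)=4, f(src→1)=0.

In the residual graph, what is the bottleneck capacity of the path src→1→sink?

Residual capacities along the path: src→1: 1, 1→sink: 7.
Minimum is 1.

1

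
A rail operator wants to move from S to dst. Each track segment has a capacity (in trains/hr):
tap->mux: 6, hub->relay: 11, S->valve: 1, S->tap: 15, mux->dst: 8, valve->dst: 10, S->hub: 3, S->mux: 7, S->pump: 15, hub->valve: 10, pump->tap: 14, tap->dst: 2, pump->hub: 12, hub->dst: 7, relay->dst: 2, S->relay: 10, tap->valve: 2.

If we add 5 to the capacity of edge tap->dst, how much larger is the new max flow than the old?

Original max flow = 29.
After raising cap(tap->dst), augmenting paths through that edge carry 5 more units.
New max flow = 34. Increase = 5.

5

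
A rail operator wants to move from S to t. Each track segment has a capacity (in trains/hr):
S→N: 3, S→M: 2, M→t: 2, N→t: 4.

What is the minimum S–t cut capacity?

Max flow = 5 (via 2 augmenting paths).
In the residual at optimum, the set reachable from S is {S}.
Cut edges: S→M (cap 2), S→N (cap 3). Sum = 5.

5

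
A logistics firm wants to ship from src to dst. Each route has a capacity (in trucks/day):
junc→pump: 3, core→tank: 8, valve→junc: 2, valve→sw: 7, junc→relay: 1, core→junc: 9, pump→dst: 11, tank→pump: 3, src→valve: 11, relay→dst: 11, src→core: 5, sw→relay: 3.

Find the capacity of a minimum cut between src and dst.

Max flow = 10 (via 5 augmenting paths).
In the residual at optimum, the set reachable from src is {src, sw, valve}.
Cut edges: src→core (cap 5), valve→junc (cap 2), sw→relay (cap 3). Sum = 10.

10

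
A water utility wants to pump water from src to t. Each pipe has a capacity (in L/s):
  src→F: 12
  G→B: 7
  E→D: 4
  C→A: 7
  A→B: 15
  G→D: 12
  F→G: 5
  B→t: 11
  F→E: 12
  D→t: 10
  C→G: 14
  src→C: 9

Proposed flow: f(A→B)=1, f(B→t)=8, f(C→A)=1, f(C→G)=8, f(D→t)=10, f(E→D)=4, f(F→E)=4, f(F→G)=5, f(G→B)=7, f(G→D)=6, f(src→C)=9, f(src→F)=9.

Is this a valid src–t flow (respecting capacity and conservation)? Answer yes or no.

Every edge has 0 ≤ f(e) ≤ cap(e).
At each intermediate node, inflow equals outflow.

Yes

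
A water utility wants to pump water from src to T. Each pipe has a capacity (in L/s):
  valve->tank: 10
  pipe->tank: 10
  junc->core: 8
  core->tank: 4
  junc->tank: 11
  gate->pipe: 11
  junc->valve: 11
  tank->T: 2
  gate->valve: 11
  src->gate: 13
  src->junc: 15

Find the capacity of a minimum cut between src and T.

2

Max flow = 2 (via 1 augmenting path).
In the residual at optimum, the set reachable from src is {core, gate, junc, pipe, src, tank, valve}.
Cut edges: tank->T (cap 2). Sum = 2.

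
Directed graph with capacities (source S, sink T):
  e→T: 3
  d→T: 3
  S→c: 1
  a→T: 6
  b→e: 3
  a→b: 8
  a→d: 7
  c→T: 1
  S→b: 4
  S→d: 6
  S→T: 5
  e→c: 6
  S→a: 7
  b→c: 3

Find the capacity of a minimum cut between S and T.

Max flow = 18 (via 5 augmenting paths).
In the residual at optimum, the set reachable from S is {S, a, b, c, d}.
Cut edges: S→T (cap 5), a→T (cap 6), b→e (cap 3), d→T (cap 3), c→T (cap 1). Sum = 18.

18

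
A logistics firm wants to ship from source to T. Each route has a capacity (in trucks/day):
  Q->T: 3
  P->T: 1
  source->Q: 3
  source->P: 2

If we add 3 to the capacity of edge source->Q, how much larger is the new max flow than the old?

0

Original max flow = 4.
Even with extra capacity on source->Q, another cut of capacity 4 remains binding.
New max flow = 4. Increase = 0.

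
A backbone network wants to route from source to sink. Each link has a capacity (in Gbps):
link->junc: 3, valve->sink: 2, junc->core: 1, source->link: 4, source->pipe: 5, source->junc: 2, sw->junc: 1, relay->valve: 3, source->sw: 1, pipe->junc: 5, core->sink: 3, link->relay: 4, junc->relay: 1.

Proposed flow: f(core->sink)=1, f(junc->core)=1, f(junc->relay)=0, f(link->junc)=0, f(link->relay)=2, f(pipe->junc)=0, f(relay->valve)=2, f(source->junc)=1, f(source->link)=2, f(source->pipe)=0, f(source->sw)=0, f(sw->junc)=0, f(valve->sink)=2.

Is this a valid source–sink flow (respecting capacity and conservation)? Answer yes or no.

Every edge has 0 ≤ f(e) ≤ cap(e).
At each intermediate node, inflow equals outflow.

Yes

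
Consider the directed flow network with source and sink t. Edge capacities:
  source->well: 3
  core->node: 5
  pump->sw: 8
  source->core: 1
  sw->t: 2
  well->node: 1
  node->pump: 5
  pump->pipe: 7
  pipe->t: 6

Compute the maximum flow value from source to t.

2

Augment source->well->node->pump->pipe->t: bottleneck 1. Total 1.
Augment source->core->node->pump->pipe->t: bottleneck 1. Total 2.
No augmenting path remains in the residual graph.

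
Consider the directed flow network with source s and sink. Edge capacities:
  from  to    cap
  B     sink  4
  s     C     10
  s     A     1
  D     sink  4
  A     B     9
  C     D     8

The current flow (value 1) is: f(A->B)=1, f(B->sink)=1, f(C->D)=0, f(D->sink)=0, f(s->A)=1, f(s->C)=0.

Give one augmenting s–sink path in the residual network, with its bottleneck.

Residual along s->C->D->sink: s->C: 10, C->D: 8, D->sink: 4.
Bottleneck = min = 4.

s->C->D->sink, bottleneck 4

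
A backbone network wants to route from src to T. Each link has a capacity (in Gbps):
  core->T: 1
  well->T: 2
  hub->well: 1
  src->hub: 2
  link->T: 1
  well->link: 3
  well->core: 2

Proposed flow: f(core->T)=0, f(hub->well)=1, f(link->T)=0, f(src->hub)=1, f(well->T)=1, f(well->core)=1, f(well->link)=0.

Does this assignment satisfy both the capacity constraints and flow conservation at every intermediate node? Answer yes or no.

No

Conservation fails at well: inflow 1 ≠ outflow 2.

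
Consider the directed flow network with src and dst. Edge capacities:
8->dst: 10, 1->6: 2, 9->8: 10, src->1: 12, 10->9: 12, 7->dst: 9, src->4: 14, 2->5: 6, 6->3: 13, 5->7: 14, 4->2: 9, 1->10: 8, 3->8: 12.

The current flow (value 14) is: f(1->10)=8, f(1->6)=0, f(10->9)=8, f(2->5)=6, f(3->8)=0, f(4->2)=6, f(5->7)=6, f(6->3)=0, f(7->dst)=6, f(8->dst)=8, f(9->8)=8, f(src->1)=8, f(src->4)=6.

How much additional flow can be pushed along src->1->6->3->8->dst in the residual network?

2

Residual capacities along the path: src->1: 4, 1->6: 2, 6->3: 13, 3->8: 12, 8->dst: 2.
Minimum is 2.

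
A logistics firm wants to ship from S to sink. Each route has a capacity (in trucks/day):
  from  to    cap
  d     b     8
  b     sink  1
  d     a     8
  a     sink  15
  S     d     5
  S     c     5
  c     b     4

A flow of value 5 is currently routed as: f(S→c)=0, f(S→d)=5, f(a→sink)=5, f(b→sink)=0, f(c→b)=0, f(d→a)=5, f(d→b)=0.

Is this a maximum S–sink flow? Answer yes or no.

Residual path S→c→b→sink has bottleneck 1 > 0.
Pushing 1 along it raises the flow to 6, so the given flow is not maximum.

No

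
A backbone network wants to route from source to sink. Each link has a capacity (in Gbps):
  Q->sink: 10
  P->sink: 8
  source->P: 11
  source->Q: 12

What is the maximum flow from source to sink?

Augment source->P->sink: bottleneck 8. Total 8.
Augment source->Q->sink: bottleneck 10. Total 18.
No augmenting path remains in the residual graph.

18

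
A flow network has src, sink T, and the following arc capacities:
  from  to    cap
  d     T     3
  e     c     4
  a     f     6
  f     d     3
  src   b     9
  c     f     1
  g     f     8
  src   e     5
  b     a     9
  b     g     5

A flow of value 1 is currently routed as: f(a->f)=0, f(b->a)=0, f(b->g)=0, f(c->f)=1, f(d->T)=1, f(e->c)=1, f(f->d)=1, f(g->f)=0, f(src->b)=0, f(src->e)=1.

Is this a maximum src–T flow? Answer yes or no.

Residual path src->b->a->f->d->T has bottleneck 2 > 0.
Pushing 2 along it raises the flow to 3, so the given flow is not maximum.

No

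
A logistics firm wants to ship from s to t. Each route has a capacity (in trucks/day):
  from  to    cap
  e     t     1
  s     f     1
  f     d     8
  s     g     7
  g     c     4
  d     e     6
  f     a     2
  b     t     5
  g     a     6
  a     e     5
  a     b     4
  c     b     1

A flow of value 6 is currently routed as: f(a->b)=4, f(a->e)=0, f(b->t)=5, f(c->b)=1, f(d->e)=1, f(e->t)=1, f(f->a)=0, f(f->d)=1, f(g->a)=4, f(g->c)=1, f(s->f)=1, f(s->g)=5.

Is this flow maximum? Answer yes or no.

Yes

Residual reachable from s: {a, c, d, e, f, g, s}; t is not reachable.
Saturated cut: a->b, e->t, c->b with total capacity 6 = current flow value. Flow is maximum.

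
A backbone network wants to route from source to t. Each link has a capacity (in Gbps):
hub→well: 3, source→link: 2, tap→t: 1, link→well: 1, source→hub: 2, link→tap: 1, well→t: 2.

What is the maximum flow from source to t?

Augment source→link→tap→t: bottleneck 1. Total 1.
Augment source→link→well→t: bottleneck 1. Total 2.
Augment source→hub→well→t: bottleneck 1. Total 3.
No augmenting path remains in the residual graph.

3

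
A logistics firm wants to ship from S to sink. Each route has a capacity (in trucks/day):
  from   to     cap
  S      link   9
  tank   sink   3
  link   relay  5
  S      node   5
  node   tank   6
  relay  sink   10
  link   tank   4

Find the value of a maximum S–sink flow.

8

Augment S->node->tank->sink: bottleneck 3. Total 3.
Augment S->link->relay->sink: bottleneck 5. Total 8.
No augmenting path remains in the residual graph.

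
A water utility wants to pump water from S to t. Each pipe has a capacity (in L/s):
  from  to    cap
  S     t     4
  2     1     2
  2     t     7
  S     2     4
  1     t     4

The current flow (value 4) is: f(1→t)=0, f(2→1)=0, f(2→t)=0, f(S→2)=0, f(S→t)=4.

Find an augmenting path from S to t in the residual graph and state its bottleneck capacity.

S→2→t, bottleneck 4

Residual along S→2→t: S→2: 4, 2→t: 7.
Bottleneck = min = 4.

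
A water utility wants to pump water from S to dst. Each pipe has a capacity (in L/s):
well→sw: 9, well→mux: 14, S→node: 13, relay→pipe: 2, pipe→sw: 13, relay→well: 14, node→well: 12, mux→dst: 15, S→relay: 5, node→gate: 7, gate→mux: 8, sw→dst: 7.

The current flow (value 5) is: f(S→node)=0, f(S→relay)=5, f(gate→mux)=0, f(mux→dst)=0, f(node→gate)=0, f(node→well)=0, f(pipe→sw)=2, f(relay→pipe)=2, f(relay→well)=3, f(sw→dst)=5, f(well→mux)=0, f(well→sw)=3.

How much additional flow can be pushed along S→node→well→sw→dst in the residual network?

2

Residual capacities along the path: S→node: 13, node→well: 12, well→sw: 6, sw→dst: 2.
Minimum is 2.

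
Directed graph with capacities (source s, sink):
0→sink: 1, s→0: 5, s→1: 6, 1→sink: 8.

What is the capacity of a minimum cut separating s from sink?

7

Max flow = 7 (via 2 augmenting paths).
In the residual at optimum, the set reachable from s is {0, s}.
Cut edges: s→1 (cap 6), 0→sink (cap 1). Sum = 7.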